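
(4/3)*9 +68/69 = 896/69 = 12.99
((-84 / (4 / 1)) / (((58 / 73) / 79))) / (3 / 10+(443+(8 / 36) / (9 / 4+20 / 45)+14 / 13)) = -254526545 / 54178119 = -4.70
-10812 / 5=-2162.40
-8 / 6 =-4 / 3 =-1.33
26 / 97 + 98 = 9532 / 97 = 98.27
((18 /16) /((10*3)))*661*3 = 5949 /80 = 74.36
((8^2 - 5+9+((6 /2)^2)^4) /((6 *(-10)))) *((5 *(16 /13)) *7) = -185612 /39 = -4759.28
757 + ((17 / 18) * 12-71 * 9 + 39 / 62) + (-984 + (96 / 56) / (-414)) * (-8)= 79875919 / 9982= 8002.00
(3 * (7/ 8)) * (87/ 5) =1827/ 40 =45.68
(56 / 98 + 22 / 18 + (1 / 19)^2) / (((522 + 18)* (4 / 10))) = 5107 / 614061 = 0.01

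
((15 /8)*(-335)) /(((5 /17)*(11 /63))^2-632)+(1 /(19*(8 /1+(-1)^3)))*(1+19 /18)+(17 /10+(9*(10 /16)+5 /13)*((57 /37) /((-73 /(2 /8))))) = 13053459261316786789 /4875018602644401120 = 2.68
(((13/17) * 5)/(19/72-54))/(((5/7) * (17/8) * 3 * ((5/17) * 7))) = -0.01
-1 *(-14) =14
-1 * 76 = -76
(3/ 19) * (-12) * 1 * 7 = -252/ 19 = -13.26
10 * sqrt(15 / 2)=5 * sqrt(30)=27.39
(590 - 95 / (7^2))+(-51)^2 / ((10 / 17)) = 2454783 / 490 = 5009.76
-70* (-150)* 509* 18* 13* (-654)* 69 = -56435162238000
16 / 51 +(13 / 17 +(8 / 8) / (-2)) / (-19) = 581 / 1938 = 0.30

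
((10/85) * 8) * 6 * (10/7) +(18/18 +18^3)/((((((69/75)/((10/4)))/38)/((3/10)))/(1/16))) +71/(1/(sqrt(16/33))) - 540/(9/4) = 284 * sqrt(33)/33 +968817375/87584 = 11111.02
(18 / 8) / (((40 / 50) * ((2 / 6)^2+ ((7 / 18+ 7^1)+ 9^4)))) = 15 / 35032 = 0.00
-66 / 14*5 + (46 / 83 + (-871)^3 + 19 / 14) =-767822098551 / 1162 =-660776332.66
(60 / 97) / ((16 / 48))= 180 / 97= 1.86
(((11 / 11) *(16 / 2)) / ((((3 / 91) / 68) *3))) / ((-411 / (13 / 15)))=-643552 / 55485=-11.60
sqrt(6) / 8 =0.31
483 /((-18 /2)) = -161 /3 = -53.67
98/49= 2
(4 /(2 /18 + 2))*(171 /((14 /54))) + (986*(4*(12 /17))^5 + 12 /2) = 104184560598 /584647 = 178200.80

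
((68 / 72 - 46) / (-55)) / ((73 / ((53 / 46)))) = 42983 / 3324420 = 0.01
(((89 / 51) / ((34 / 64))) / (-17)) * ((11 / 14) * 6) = -31328 / 34391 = -0.91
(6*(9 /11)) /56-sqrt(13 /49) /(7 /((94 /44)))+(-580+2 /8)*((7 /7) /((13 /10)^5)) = -17846275089 /114358244-47*sqrt(13) /1078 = -156.21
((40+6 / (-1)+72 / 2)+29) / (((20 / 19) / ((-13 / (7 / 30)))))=-73359 / 14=-5239.93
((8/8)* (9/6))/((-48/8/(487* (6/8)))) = -1461/16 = -91.31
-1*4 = -4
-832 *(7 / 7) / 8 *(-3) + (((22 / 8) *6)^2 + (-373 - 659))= -1791 / 4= -447.75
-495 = -495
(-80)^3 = -512000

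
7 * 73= 511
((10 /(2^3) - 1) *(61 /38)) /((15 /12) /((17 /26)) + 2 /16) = 1037 /5263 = 0.20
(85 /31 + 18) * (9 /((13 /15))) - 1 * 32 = 73909 /403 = 183.40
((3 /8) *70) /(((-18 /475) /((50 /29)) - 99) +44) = -1246875 /2613544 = -0.48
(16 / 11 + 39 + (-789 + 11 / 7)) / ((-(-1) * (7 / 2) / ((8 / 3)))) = -920272 / 1617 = -569.12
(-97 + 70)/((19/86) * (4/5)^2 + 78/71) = -2060775/94642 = -21.77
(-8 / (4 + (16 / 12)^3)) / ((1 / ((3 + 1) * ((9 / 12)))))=-162 / 43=-3.77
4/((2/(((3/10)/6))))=1/10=0.10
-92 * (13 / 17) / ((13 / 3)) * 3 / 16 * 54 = -5589 / 34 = -164.38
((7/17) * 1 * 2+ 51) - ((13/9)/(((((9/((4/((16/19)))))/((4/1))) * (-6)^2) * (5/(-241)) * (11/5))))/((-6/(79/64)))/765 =488310057047/9422645760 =51.82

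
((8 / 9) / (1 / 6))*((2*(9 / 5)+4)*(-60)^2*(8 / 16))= 72960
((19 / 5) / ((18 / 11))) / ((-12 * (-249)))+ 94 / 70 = 2529311 / 1882440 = 1.34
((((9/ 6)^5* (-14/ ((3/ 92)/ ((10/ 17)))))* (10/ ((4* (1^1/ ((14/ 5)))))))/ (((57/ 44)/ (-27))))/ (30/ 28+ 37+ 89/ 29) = 36691896780/ 5395069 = 6801.01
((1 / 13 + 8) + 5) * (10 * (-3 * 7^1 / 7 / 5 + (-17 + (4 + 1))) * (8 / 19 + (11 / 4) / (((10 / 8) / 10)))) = -9124920 / 247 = -36943.00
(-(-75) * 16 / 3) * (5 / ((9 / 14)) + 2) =35200 / 9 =3911.11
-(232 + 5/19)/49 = -4413/931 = -4.74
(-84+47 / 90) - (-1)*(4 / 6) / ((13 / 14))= -96829 / 1170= -82.76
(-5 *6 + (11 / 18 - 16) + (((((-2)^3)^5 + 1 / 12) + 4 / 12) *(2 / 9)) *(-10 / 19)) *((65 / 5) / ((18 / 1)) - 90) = -6244064387 / 18468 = -338101.82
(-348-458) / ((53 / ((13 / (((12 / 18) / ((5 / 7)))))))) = -78585 / 371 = -211.82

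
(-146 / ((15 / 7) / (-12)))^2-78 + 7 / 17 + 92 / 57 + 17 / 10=32383761287 / 48450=668395.49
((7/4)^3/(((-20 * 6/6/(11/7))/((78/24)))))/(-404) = 7007/2068480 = 0.00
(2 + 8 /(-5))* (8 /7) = 16 /35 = 0.46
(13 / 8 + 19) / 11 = 15 / 8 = 1.88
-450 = -450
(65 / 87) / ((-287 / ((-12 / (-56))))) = -65 / 116522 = -0.00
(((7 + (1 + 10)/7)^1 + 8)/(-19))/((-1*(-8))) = -29/266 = -0.11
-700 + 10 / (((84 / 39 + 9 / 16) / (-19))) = -87004 / 113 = -769.95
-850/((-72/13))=5525/36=153.47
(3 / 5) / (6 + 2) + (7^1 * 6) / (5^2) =351 / 200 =1.76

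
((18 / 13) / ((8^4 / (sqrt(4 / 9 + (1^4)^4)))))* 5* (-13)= -15* sqrt(13) / 2048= -0.03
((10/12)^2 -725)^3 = -17728539171875/46656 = -379984121.48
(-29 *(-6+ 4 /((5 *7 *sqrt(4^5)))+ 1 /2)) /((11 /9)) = 401679 /3080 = 130.42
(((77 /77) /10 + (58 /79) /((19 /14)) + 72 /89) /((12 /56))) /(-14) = -645663 /1335890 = -0.48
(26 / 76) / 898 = 13 / 34124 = 0.00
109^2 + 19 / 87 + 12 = 1034710 / 87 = 11893.22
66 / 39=22 / 13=1.69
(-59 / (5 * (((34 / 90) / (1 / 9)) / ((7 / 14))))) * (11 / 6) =-649 / 204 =-3.18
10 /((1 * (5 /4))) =8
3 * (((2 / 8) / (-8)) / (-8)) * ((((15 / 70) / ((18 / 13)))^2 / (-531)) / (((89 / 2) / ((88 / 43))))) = -1859 / 76473379584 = -0.00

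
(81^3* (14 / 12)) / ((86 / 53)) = 382101.96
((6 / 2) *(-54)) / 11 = -162 / 11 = -14.73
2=2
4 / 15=0.27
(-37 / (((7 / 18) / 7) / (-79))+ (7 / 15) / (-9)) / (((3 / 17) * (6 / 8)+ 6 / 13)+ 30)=6278948572 / 3651075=1719.75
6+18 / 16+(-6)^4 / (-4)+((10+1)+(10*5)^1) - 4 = -2079 / 8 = -259.88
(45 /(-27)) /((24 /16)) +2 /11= -92 /99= -0.93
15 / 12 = 5 / 4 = 1.25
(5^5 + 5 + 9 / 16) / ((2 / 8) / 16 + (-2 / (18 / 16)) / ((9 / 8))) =-16228836 / 8111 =-2000.84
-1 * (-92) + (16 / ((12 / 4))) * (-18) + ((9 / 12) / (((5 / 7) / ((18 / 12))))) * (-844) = -13333 / 10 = -1333.30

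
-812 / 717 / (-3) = 812 / 2151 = 0.38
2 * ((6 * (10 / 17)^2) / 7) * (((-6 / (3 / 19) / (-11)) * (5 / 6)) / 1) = 38000 / 22253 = 1.71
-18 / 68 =-9 / 34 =-0.26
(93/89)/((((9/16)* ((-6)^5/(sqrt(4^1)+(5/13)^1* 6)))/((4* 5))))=-17360/843453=-0.02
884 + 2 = 886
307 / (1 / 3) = 921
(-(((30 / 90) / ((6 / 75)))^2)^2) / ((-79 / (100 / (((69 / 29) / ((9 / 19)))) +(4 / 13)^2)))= 144266796875 / 1890341388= 76.32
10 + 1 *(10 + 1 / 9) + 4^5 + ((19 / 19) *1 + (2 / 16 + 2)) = 75401 / 72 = 1047.24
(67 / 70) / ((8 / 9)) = 603 / 560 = 1.08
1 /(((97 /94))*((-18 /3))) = -47 /291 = -0.16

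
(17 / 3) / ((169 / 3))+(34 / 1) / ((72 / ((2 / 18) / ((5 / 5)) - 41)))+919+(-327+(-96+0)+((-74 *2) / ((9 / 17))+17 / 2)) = 5632651 / 27378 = 205.74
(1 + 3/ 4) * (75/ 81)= 175/ 108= 1.62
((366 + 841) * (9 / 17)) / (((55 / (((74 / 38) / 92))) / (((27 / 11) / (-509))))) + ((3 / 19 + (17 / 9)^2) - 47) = -1886863980301 / 43601316660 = -43.28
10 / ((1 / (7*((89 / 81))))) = 6230 / 81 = 76.91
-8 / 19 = -0.42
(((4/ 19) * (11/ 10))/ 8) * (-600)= -330/ 19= -17.37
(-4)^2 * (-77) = -1232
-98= -98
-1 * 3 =-3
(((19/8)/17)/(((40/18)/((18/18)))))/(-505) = -171/1373600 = -0.00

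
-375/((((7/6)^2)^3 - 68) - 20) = 17496000/3988079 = 4.39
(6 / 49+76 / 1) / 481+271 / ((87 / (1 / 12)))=0.42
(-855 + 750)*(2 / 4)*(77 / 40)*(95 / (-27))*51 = 870485 / 48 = 18135.10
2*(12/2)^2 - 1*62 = 10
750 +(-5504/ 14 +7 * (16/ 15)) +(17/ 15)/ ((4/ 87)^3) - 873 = 74943553/ 6720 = 11152.31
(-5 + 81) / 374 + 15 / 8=3109 / 1496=2.08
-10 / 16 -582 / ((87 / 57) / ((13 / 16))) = -36011 / 116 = -310.44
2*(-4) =-8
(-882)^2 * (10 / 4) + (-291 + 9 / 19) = 36945870 / 19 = 1944519.47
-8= -8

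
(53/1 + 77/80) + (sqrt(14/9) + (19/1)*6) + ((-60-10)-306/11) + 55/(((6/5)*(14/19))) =133.59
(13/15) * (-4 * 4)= -208/15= -13.87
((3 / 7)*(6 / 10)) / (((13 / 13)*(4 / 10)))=9 / 14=0.64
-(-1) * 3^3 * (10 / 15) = 18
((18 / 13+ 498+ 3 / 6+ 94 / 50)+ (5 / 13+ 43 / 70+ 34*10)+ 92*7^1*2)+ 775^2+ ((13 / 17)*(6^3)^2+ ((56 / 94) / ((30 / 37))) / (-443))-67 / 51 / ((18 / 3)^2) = 55522825993385267 / 86967234900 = 638433.84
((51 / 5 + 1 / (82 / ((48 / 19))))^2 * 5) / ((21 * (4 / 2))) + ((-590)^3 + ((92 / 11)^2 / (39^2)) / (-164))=-1605622880446496241173 / 7817853713670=-205378987.54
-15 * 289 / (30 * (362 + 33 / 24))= -68 / 171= -0.40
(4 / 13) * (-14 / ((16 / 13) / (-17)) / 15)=119 / 30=3.97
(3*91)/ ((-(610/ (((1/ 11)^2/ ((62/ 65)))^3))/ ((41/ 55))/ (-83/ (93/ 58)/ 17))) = 98650979245/ 149301549440858936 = 0.00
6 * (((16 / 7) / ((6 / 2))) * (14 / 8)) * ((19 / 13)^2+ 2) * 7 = 39144 / 169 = 231.62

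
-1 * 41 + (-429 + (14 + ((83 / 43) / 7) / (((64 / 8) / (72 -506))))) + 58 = -412.96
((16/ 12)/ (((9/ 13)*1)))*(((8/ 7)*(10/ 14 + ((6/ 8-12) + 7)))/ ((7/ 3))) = -1144/ 343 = -3.34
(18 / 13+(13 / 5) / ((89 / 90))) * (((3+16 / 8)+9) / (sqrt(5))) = 65016 * sqrt(5) / 5785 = 25.13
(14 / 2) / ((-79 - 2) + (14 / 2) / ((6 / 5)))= -42 / 451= -0.09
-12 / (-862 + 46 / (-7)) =21 / 1520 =0.01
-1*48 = -48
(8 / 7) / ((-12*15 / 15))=-2 / 21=-0.10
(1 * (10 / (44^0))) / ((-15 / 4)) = -8 / 3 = -2.67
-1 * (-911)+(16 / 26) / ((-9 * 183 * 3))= 58516255 / 64233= 911.00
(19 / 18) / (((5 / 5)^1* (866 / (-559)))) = -10621 / 15588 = -0.68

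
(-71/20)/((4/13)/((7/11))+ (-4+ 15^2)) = -6461/403100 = -0.02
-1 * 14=-14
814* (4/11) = 296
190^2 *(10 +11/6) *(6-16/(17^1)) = 110213300/51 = 2161045.10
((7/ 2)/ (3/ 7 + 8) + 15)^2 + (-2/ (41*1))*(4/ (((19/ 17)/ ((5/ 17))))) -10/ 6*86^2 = -393383612503/ 32540388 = -12089.09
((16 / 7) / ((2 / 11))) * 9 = 792 / 7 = 113.14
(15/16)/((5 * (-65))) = -0.00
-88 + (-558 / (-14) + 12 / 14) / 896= -551651 / 6272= -87.95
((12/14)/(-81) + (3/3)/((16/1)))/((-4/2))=-157/6048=-0.03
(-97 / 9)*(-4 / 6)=194 / 27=7.19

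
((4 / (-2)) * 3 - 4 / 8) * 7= -91 / 2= -45.50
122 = 122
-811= -811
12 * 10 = 120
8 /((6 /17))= 68 /3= 22.67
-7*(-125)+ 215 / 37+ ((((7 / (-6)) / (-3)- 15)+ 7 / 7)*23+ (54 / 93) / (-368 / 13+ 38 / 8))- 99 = 11854829849 / 25291350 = 468.73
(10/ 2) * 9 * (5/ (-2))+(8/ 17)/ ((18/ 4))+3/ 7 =-239833/ 2142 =-111.97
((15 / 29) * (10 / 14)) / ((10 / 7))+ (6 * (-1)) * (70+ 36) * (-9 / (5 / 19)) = 6307923 / 290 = 21751.46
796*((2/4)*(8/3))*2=6368/3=2122.67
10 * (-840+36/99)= -92360/11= -8396.36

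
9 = 9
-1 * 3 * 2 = -6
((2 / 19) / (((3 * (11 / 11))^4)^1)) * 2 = 4 / 1539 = 0.00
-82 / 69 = -1.19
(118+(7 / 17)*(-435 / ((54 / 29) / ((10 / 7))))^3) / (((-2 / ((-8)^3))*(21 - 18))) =-2379274939980544 / 1821771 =-1306023062.16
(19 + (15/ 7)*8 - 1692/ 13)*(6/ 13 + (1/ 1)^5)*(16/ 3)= -2600720/ 3549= -732.80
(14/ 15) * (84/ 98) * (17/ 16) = 17/ 20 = 0.85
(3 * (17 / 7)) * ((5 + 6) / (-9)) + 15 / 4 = -433 / 84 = -5.15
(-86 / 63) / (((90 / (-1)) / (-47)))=-2021 / 2835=-0.71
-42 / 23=-1.83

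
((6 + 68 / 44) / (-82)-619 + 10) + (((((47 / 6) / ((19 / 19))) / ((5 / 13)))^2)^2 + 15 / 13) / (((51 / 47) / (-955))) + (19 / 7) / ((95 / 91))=-7335346139775514591 / 48440106000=-151431256.98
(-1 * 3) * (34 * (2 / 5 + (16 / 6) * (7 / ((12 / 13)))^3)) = -64075567 / 540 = -118658.46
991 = 991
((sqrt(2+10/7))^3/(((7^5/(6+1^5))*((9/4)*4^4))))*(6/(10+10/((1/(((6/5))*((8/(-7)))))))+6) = 19*sqrt(42)/6117748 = 0.00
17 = 17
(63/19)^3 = 250047/6859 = 36.46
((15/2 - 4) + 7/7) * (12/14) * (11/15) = 99/35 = 2.83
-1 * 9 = -9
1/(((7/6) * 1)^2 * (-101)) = -36/4949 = -0.01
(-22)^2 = 484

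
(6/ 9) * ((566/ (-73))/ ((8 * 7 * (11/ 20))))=-0.17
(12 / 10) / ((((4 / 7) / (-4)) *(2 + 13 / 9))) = -378 / 155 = -2.44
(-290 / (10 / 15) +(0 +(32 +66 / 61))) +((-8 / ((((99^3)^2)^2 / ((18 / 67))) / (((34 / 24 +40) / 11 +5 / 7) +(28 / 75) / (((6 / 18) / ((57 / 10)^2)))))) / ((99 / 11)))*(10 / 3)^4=-27243409832692233577694189590456457 / 67783497156839182944052695863457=-401.92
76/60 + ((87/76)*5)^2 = 2948119/86640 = 34.03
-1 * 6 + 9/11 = -5.18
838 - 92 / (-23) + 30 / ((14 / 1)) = 5909 / 7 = 844.14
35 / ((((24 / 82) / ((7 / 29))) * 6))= 10045 / 2088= 4.81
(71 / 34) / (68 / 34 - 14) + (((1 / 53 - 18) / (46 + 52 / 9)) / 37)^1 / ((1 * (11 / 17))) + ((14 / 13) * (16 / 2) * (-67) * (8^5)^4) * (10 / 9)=-59136779993177168344951080835391 / 79974396216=-739446407741006812641.56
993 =993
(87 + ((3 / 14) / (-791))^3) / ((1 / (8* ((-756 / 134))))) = -6380086545924894 / 1624801581893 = -3926.69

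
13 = 13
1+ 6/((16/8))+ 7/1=11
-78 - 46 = -124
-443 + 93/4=-1679/4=-419.75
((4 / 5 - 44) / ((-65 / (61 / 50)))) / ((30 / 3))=3294 / 40625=0.08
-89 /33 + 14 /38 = -1460 /627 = -2.33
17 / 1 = 17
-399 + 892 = 493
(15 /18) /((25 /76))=38 /15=2.53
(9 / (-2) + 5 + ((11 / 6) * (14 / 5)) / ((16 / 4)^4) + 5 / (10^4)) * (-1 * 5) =-49973 / 19200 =-2.60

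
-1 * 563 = -563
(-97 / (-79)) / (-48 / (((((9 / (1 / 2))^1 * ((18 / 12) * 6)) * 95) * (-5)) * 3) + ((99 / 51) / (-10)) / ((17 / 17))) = -126890550 / 20039377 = -6.33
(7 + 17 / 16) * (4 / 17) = 129 / 68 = 1.90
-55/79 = -0.70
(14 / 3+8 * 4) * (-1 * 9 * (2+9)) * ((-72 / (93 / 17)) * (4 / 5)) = 1184832 / 31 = 38220.39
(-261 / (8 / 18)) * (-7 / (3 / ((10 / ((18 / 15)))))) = 45675 / 4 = 11418.75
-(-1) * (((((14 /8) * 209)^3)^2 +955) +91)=9805414491408147825 /4096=2393900022316442.34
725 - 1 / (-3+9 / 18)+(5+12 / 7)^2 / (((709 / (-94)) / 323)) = -209342683 / 173705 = -1205.16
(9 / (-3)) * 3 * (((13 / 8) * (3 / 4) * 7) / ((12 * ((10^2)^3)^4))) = -819 / 128000000000000000000000000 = -0.00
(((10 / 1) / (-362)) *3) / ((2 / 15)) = -225 / 362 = -0.62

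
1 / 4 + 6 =25 / 4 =6.25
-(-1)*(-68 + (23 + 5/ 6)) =-265/ 6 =-44.17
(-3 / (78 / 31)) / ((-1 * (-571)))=-31 / 14846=-0.00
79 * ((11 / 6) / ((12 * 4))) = 869 / 288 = 3.02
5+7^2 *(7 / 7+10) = 544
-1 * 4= -4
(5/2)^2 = 25/4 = 6.25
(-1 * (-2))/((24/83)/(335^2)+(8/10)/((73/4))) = 679971275/14904356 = 45.62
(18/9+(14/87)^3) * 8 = 10558000/658503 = 16.03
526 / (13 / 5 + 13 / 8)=21040 / 169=124.50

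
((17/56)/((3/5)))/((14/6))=85/392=0.22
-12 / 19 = -0.63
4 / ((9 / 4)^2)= 0.79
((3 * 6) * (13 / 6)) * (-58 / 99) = -754 / 33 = -22.85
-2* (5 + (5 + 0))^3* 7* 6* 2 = -168000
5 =5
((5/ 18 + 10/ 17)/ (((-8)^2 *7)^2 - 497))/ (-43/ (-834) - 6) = -36835/ 50654573277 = -0.00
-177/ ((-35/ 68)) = 12036/ 35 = 343.89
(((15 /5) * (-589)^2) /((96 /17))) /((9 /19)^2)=2129054177 /2592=821394.36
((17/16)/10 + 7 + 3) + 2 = 1937/160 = 12.11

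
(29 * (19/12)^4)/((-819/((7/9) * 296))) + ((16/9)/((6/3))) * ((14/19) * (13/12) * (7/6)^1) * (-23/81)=-2669043859/51858144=-51.47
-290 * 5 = -1450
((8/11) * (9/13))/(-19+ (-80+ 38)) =-72/8723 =-0.01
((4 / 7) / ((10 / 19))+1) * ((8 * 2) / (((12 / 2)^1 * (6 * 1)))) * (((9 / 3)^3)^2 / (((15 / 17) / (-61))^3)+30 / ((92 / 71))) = -223286402.32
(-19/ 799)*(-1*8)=152/ 799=0.19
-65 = -65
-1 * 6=-6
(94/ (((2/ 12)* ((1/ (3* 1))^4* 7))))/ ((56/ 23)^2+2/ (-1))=12083418/ 7273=1661.41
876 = 876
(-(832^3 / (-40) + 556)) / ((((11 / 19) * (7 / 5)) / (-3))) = -4103345412 / 77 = -53290200.16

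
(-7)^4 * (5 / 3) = 12005 / 3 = 4001.67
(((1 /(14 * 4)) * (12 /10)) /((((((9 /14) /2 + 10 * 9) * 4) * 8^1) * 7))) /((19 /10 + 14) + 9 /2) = 1 /19260864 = 0.00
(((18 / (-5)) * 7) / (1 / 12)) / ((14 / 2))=-216 / 5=-43.20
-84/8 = -21/2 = -10.50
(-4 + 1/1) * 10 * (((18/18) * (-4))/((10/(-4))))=-48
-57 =-57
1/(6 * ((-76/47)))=-47/456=-0.10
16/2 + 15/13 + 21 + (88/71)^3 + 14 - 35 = 51450545/4652843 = 11.06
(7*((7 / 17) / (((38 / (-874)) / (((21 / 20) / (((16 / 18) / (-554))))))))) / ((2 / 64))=118003662 / 85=1388278.38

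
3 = 3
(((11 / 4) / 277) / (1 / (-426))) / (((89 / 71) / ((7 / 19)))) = -1164471 / 936814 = -1.24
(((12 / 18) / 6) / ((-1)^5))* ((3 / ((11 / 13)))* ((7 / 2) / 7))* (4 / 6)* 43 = -559 / 99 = -5.65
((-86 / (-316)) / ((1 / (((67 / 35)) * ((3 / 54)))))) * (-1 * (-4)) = 2881 / 24885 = 0.12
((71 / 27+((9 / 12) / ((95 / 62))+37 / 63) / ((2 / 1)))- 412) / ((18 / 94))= -1380028711 / 646380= -2135.01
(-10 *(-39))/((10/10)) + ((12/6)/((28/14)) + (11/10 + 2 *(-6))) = 3801/10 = 380.10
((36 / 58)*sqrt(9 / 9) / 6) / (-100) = -3 / 2900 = -0.00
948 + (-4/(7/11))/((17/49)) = 15808/17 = 929.88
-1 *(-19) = 19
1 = 1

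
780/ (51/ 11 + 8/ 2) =1716/ 19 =90.32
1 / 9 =0.11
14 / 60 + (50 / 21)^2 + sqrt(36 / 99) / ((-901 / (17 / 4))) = 5.90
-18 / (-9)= 2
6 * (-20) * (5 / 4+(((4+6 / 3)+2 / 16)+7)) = -1725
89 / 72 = 1.24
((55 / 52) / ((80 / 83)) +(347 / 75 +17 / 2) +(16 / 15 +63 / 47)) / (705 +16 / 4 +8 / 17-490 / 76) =15754561759 / 665969959200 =0.02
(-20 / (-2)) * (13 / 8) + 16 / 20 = 341 / 20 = 17.05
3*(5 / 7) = 2.14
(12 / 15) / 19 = 4 / 95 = 0.04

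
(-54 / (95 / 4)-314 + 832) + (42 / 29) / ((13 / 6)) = 18494678 / 35815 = 516.39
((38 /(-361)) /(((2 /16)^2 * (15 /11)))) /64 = -22 /285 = -0.08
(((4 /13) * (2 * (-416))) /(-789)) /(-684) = -64 /134919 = -0.00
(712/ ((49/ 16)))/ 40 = 1424/ 245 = 5.81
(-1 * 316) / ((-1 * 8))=79 / 2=39.50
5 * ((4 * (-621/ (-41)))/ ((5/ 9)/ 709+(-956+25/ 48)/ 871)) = -1104456150720/ 3996717761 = -276.34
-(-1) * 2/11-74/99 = -56/99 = -0.57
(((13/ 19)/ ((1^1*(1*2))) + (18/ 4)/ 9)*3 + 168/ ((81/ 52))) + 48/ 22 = 635176/ 5643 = 112.56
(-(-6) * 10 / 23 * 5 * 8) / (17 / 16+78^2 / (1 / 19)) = 0.00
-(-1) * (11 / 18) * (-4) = -22 / 9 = -2.44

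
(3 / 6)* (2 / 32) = 1 / 32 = 0.03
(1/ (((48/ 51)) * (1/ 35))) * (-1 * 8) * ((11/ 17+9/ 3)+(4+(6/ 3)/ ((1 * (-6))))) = -13055/ 6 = -2175.83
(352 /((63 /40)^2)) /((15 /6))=225280 /3969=56.76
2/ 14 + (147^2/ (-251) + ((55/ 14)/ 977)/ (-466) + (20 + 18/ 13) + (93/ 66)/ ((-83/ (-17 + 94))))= -113710499187269/ 1726249962892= -65.87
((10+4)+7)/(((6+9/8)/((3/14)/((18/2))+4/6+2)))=452/57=7.93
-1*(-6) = 6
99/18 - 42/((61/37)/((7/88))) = 9323/2684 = 3.47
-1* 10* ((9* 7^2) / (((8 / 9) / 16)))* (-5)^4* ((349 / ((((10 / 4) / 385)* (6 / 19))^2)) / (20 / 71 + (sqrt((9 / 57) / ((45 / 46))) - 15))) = 20757707078178262500* sqrt(13110) / 310995239 + 87072733951527338437500 / 310995239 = 287623273713905.46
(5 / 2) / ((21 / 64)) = 160 / 21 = 7.62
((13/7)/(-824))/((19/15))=-195/109592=-0.00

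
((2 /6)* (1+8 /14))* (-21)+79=68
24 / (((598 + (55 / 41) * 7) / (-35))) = -11480 / 8301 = -1.38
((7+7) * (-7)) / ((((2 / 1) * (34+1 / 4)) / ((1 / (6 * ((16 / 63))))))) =-1029 / 1096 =-0.94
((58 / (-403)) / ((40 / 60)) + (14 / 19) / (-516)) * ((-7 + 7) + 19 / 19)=-429295 / 1975506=-0.22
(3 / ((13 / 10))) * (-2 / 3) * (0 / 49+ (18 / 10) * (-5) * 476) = 85680 / 13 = 6590.77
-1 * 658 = -658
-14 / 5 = -2.80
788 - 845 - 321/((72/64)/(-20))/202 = -8711/303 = -28.75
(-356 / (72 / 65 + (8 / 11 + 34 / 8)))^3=-1055475345706496000 / 5270749309827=-200251.48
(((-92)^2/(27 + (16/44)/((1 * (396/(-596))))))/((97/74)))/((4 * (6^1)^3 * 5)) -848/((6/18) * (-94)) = 53426154971/1969966695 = 27.12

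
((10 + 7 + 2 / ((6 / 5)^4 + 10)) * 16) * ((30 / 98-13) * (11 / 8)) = -80568904 / 16807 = -4793.77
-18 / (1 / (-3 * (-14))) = -756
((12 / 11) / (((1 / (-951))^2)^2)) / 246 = 1635882337602 / 451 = 3627233564.53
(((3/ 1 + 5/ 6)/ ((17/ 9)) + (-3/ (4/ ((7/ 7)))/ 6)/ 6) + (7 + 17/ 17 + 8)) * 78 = 191035/ 136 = 1404.67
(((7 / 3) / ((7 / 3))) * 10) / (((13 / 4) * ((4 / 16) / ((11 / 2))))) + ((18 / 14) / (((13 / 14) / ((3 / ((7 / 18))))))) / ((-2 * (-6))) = 6241 / 91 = 68.58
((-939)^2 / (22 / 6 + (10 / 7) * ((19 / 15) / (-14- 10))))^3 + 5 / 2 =21939421485800361589347901 / 1482435250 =14799581624762607.06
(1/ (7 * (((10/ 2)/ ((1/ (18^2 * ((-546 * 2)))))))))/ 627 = -1/ 7764316560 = -0.00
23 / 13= 1.77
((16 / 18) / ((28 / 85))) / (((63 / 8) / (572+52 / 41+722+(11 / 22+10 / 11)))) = 795330040 / 1790019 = 444.31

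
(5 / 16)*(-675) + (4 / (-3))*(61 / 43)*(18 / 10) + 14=-689177 / 3440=-200.34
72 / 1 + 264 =336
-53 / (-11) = 53 / 11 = 4.82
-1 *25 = -25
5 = 5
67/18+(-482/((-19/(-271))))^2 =307117948099/6498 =47263457.69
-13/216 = -0.06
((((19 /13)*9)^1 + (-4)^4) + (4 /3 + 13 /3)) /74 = 5359 /1443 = 3.71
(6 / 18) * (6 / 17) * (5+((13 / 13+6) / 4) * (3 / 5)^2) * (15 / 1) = 1689 / 170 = 9.94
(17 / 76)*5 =85 / 76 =1.12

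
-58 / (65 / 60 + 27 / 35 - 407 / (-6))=-24360 / 29269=-0.83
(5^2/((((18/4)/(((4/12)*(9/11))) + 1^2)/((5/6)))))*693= 825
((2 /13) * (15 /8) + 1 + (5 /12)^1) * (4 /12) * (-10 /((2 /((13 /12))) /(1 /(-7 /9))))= 95 /24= 3.96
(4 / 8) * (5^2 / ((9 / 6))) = 25 / 3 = 8.33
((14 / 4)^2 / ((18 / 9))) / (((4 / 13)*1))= 637 / 32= 19.91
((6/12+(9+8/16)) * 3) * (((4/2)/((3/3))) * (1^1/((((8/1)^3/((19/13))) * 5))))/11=57/18304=0.00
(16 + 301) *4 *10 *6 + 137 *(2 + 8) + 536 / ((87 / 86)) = 6784246 / 87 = 77979.84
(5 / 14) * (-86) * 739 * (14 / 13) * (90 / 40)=-1429965 / 26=-54998.65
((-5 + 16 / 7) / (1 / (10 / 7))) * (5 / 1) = -950 / 49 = -19.39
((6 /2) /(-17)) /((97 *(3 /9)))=-9 /1649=-0.01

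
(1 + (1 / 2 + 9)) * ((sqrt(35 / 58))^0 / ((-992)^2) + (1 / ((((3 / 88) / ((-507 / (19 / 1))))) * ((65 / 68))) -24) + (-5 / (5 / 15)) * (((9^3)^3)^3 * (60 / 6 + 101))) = -190076417106790133505500950946916459573 / 186972160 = -1016602777155647843537246000000.00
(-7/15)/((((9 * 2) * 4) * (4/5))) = -7/864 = -0.01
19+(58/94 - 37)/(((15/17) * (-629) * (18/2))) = 99161/5217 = 19.01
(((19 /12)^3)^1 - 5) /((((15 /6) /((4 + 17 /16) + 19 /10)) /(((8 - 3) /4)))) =-992017 /276480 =-3.59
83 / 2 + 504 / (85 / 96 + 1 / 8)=104819 / 194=540.30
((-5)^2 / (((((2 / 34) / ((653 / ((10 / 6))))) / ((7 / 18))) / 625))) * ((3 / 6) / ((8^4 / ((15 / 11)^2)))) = 18212578125 / 1982464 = 9186.84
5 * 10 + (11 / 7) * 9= 449 / 7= 64.14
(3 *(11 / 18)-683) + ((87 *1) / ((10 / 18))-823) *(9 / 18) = -30431 / 30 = -1014.37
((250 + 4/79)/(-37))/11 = -19754/32153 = -0.61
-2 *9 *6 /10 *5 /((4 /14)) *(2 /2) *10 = -1890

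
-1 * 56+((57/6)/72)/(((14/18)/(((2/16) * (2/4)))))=-100333/1792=-55.99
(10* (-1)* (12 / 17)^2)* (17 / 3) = -480 / 17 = -28.24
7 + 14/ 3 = 35/ 3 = 11.67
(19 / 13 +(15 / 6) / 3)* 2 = 179 / 39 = 4.59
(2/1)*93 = 186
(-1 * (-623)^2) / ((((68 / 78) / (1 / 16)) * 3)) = -5045677 / 544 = -9275.14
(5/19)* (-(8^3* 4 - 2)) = -10230/19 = -538.42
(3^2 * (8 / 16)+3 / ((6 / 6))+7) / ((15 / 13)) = 377 / 30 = 12.57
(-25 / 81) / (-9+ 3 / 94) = 2350 / 68283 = 0.03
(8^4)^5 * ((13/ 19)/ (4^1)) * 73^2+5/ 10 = 39935471537324268978195/ 38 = 1050933461508533394163.03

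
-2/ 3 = -0.67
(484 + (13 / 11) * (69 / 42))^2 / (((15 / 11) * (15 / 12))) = 74670363 / 539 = 138535.00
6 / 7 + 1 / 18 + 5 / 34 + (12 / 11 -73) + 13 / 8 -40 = -10294175 / 94248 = -109.22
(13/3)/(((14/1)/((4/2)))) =0.62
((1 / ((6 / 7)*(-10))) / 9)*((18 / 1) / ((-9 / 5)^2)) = -35 / 486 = -0.07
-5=-5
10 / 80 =1 / 8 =0.12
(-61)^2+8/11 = 3721.73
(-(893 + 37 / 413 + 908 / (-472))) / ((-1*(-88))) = -736103 / 72688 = -10.13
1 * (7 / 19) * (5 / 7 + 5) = 40 / 19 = 2.11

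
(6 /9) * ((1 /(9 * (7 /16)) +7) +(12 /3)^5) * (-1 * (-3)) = 129938 /63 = 2062.51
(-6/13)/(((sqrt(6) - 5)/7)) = 42 *sqrt(6)/247+210/247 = 1.27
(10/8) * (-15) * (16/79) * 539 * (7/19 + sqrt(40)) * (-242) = 273919800/1501 + 78262800 * sqrt(10)/79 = 3315259.94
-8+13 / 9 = -59 / 9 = -6.56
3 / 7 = 0.43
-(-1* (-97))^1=-97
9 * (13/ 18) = 13/ 2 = 6.50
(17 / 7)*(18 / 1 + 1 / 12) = 527 / 12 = 43.92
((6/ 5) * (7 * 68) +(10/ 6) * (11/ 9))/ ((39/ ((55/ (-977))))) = -851257/ 1028781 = -0.83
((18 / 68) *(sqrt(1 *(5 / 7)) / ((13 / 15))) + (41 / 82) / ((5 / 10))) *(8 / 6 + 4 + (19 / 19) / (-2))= 1305 *sqrt(35) / 6188 + 29 / 6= 6.08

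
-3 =-3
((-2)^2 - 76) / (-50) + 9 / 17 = 837 / 425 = 1.97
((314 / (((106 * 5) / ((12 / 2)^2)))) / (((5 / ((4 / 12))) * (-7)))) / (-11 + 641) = -0.00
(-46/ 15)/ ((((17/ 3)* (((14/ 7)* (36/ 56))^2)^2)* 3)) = -110446/ 1673055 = -0.07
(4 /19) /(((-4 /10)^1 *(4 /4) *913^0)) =-10 /19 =-0.53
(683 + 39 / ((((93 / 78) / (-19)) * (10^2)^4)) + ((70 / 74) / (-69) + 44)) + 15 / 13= 37457676330290363 / 51442950000000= 728.14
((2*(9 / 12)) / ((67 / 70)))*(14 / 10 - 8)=-10.34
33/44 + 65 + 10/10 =267/4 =66.75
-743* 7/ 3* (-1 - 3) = 20804/ 3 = 6934.67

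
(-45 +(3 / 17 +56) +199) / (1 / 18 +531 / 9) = 64314 / 18071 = 3.56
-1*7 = -7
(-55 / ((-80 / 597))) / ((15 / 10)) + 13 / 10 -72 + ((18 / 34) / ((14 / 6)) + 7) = 210.15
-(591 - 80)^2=-261121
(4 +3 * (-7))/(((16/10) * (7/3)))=-255/56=-4.55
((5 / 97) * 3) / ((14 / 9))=135 / 1358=0.10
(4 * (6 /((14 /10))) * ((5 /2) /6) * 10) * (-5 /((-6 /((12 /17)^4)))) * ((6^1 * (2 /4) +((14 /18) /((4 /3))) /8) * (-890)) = -23629500000 /584647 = -40416.70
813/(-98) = -813/98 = -8.30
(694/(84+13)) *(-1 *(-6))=4164/97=42.93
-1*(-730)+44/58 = 21192/29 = 730.76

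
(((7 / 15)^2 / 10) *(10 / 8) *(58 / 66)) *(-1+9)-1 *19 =-139654 / 7425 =-18.81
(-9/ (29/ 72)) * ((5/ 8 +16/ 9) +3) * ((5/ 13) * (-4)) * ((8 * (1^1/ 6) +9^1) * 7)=5064780/ 377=13434.43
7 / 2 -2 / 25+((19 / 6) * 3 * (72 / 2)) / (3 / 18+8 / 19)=1960857 / 3350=585.33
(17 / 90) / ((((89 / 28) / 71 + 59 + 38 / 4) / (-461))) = -7789978 / 6132015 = -1.27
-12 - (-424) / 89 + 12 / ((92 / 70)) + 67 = 141027 / 2047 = 68.89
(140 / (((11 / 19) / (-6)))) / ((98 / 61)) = -69540 / 77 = -903.12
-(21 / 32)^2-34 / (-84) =-0.03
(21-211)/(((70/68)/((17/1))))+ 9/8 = -175649/56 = -3136.59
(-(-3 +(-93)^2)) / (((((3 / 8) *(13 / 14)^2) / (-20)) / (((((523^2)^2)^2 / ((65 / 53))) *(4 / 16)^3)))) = 83793326682969208972506803348 / 2197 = 38139884698666003173648980.00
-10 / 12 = -5 / 6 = -0.83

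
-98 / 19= -5.16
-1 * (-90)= 90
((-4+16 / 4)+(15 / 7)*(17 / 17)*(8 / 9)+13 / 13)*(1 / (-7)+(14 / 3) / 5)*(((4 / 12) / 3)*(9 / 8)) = 5063 / 17640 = 0.29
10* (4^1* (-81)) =-3240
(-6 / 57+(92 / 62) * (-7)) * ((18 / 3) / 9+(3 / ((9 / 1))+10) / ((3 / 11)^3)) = -85108900 / 15903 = -5351.75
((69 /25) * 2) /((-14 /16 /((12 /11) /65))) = -13248 /125125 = -0.11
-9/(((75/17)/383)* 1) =-19533/25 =-781.32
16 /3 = 5.33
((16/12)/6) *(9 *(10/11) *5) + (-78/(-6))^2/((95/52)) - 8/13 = 1371824/13585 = 100.98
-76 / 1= -76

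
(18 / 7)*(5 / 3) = 30 / 7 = 4.29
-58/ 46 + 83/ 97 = -904/ 2231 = -0.41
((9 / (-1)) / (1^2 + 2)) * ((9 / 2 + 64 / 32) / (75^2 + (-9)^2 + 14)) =-3 / 880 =-0.00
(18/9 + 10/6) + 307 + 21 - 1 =992/3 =330.67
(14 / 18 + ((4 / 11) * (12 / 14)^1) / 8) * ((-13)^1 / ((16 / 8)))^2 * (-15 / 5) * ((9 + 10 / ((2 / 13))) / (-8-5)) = 136123 / 231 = 589.28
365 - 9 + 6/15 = 1782/5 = 356.40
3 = 3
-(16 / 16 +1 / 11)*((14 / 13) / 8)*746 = -15666 / 143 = -109.55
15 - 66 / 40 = 267 / 20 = 13.35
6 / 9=0.67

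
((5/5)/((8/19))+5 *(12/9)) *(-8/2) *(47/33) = -10199/198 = -51.51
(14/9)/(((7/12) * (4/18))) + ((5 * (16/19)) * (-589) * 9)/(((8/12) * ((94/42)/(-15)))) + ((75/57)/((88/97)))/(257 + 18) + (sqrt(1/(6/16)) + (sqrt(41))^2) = 2 * sqrt(6)/3 + 194011529431/864424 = 224441.87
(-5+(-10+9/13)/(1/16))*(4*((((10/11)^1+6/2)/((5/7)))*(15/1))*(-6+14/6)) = 2409204/13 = 185323.38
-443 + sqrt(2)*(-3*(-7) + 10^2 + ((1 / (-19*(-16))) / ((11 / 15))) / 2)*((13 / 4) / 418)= -443 + 10520419*sqrt(2) / 11182336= -441.67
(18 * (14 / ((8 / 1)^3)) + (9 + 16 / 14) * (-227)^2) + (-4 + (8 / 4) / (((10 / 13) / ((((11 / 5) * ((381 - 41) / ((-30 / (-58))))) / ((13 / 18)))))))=11823926417 / 22400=527853.86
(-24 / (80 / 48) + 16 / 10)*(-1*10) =128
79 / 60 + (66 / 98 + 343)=1014271 / 2940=344.99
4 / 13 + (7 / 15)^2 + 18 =54187 / 2925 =18.53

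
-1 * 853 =-853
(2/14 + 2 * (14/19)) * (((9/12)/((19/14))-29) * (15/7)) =-3486225/35378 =-98.54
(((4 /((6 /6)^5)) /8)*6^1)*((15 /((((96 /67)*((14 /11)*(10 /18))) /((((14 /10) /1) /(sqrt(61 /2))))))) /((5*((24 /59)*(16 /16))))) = 391347*sqrt(122) /780800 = 5.54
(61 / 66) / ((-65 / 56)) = -1708 / 2145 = -0.80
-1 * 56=-56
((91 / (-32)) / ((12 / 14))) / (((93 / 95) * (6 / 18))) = -60515 / 5952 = -10.17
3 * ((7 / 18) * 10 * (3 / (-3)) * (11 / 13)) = -385 / 39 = -9.87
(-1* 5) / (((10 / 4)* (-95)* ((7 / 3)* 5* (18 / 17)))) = 17 / 9975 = 0.00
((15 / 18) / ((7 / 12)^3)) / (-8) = -180 / 343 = -0.52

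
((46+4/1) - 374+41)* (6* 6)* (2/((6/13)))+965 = -43183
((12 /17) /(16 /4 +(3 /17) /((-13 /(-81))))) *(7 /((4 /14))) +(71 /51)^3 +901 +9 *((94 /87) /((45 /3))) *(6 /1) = 403009032352 /442391085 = 910.98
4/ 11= 0.36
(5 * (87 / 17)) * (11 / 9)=1595 / 51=31.27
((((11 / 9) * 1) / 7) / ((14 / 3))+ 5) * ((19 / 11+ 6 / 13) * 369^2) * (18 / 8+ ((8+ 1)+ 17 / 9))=100521004497 / 5096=19725471.84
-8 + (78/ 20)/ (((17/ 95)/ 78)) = 28763/ 17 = 1691.94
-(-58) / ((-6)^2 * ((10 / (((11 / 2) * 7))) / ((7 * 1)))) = 15631 / 360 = 43.42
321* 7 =2247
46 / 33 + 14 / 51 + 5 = 1247 / 187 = 6.67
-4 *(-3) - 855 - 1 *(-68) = -775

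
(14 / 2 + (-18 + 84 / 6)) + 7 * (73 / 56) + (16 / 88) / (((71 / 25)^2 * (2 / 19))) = 5473747 / 443608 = 12.34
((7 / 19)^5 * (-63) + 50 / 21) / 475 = 101569289 / 24699087525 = 0.00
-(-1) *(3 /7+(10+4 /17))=1269 /119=10.66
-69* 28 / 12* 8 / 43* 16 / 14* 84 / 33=-41216 / 473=-87.14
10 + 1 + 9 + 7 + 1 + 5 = 33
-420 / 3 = -140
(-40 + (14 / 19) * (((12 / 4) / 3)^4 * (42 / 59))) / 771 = -44252 / 864291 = -0.05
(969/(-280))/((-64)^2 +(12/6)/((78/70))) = -37791/44747920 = -0.00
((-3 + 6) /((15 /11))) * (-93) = -1023 /5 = -204.60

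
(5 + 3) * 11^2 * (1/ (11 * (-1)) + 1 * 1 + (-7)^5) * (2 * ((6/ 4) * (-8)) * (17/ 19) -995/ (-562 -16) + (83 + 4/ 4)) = -5739202670212/ 5491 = -1045201724.68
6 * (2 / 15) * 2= 8 / 5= 1.60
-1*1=-1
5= 5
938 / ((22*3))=469 / 33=14.21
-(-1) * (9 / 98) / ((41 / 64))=288 / 2009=0.14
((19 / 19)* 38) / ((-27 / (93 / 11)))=-1178 / 99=-11.90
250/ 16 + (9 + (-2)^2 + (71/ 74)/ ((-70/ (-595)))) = 10887/ 296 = 36.78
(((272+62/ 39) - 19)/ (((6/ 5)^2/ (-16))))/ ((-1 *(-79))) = -992900/ 27729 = -35.81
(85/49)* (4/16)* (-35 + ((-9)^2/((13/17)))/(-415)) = -1616717/105742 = -15.29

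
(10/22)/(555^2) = 1/677655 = 0.00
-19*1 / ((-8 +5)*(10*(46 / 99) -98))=-627 / 9242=-0.07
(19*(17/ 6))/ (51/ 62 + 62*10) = 10013/ 115473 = 0.09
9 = 9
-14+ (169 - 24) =131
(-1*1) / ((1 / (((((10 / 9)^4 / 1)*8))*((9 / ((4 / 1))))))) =-20000 / 729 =-27.43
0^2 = 0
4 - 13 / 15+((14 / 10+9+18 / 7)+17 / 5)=2048 / 105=19.50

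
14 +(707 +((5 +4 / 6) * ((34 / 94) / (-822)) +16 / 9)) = 83771101 / 115902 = 722.78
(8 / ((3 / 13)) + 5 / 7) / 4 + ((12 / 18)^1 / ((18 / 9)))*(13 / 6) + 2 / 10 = 12307 / 1260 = 9.77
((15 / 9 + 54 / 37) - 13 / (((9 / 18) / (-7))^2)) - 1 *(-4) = -282037 / 111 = -2540.87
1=1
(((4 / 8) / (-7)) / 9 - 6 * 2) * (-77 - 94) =28747 / 14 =2053.36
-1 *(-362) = 362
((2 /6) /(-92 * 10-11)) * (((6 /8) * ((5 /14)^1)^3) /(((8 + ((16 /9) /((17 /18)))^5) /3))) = -177482125 /152984479966976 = -0.00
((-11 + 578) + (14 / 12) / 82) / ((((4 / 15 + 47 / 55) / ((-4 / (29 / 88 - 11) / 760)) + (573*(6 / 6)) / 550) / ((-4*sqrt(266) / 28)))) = -120555325*sqrt(266) / 3384650163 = -0.58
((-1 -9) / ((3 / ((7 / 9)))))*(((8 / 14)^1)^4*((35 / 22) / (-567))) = 6400 / 8251551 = 0.00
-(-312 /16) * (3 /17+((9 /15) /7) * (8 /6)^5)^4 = 5861572384680710893 /3596803228467933750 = 1.63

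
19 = 19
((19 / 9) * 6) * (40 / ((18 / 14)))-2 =10586 / 27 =392.07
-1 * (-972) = 972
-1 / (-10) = 1 / 10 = 0.10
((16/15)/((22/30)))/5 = 16/55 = 0.29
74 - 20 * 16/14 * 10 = -1082/7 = -154.57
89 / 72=1.24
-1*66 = -66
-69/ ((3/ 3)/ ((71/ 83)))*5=-295.12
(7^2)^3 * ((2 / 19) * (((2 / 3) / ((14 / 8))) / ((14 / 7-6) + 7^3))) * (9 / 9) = 268912 / 19323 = 13.92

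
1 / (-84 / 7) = -1 / 12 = -0.08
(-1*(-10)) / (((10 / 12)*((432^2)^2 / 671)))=671 / 2902376448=0.00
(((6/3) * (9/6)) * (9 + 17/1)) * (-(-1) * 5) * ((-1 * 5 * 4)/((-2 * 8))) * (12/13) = 450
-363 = -363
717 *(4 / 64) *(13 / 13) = 717 / 16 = 44.81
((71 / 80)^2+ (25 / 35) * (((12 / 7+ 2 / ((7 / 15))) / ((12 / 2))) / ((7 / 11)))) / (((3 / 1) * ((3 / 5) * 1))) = 1.06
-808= -808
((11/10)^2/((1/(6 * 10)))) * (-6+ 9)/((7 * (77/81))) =8019/245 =32.73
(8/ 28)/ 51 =2/ 357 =0.01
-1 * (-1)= 1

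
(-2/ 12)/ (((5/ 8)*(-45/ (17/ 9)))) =68/ 6075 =0.01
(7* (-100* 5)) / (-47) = 3500 / 47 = 74.47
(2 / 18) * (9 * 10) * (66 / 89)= 660 / 89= 7.42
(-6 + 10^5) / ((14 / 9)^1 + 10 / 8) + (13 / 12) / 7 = 302383169 / 8484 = 35641.58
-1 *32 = -32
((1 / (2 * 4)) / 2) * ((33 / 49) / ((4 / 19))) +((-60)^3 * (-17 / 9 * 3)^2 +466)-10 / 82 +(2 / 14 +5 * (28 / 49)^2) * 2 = -891742752981 / 128576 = -6935530.37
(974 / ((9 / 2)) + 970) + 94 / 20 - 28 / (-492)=4395533 / 3690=1191.20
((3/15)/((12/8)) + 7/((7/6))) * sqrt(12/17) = 184 * sqrt(51)/255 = 5.15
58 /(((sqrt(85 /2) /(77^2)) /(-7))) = -2407174 * sqrt(170) /85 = -369243.64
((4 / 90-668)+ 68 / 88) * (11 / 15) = -489.27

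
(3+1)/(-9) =-4/9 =-0.44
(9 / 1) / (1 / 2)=18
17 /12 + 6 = 89 /12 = 7.42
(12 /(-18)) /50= -1 /75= -0.01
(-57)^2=3249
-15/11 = -1.36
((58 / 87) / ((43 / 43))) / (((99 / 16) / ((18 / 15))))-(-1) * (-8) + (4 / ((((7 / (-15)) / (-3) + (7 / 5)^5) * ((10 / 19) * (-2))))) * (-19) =398793727 / 77040810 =5.18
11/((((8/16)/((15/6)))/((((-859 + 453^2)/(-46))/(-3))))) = 5619625/69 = 81443.84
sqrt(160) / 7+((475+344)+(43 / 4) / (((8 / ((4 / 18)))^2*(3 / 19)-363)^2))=4*sqrt(10) / 7+29661184879 / 36216324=820.81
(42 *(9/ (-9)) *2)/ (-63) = 4/ 3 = 1.33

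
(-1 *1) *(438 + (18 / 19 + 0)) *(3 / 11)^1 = -25020 / 209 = -119.71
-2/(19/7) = -14/19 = -0.74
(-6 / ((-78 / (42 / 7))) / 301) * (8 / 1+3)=66 / 3913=0.02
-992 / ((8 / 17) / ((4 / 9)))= -8432 / 9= -936.89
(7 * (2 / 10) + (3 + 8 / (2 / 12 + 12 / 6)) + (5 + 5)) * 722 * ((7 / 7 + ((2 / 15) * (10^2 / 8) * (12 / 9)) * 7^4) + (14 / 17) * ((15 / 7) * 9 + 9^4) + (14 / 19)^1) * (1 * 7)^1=3260451241936 / 3315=983544869.36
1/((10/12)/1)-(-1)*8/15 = 26/15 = 1.73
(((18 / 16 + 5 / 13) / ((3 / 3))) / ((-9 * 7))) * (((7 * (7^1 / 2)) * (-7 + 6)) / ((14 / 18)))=157 / 208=0.75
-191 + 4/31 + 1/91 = -538416/2821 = -190.86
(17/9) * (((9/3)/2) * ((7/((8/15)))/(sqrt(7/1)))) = 85 * sqrt(7)/16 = 14.06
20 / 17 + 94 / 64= 1439 / 544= 2.65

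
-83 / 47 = -1.77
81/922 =0.09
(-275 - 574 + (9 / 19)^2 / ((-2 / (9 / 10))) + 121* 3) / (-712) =3509649 / 5140640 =0.68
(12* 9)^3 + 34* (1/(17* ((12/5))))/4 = 30233093/24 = 1259712.21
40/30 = 4/3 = 1.33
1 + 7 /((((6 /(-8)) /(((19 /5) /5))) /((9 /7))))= -203 /25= -8.12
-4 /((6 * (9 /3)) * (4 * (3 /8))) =-4 /27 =-0.15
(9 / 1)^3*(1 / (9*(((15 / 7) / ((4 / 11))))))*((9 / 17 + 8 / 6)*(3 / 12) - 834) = -10712583 / 935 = -11457.31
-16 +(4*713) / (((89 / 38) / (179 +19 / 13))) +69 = 254311417 / 1157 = 219802.43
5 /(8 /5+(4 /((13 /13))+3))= 25 /43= 0.58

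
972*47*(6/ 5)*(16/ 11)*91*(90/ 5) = 7183717632/ 55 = 130613047.85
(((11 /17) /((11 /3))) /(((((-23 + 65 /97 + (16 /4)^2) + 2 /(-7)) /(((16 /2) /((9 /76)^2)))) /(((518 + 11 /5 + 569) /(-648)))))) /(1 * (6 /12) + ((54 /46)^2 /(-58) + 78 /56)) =2293645555402208 /167606583163695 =13.68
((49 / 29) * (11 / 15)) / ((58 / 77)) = 41503 / 25230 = 1.64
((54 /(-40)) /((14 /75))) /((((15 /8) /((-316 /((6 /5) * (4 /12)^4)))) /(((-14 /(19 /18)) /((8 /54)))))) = -139946130 /19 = -7365585.79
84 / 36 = 7 / 3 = 2.33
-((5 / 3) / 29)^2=-25 / 7569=-0.00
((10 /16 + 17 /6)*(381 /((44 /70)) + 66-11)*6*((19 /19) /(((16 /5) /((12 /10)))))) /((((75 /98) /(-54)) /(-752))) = 15013415907 /55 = 272971198.31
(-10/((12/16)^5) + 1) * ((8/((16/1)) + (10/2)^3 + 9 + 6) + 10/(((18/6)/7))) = -9827051/1458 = -6740.09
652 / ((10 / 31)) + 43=10321 / 5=2064.20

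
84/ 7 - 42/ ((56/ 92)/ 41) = -2817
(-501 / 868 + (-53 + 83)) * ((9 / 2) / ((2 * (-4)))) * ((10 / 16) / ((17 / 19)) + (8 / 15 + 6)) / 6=-376776867 / 18887680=-19.95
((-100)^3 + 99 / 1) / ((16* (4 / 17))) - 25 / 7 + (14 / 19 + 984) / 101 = -228333080581 / 859712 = -265592.52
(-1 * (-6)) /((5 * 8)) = 3 /20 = 0.15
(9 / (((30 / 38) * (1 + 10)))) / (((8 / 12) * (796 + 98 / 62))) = 5301 / 2719750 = 0.00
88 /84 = 22 /21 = 1.05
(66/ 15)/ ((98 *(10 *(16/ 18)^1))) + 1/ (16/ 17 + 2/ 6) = 201207/ 254800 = 0.79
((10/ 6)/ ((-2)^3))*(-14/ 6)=35/ 72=0.49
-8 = -8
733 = 733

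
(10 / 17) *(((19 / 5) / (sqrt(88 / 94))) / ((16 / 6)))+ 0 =57 *sqrt(517) / 1496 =0.87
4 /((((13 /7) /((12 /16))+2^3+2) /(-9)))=-378 /131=-2.89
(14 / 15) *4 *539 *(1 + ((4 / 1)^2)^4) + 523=1978176653 / 15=131878443.53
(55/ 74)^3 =166375/ 405224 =0.41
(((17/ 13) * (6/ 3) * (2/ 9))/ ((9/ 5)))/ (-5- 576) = -340/ 611793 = -0.00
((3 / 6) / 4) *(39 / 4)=39 / 32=1.22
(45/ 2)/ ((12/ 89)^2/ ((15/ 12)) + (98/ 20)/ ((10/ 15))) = 1188150/ 388897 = 3.06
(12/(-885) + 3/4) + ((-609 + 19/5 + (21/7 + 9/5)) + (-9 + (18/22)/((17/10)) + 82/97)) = -12999451477/21404020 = -607.34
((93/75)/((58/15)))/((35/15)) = 279/2030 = 0.14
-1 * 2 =-2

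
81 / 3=27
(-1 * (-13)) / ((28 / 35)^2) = 325 / 16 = 20.31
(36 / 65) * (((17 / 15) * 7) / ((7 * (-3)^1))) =-0.21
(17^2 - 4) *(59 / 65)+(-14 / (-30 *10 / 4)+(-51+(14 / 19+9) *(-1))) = 3670583 / 18525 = 198.14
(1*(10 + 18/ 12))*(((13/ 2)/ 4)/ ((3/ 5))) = 1495/ 48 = 31.15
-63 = -63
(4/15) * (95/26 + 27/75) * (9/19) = 15654/30875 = 0.51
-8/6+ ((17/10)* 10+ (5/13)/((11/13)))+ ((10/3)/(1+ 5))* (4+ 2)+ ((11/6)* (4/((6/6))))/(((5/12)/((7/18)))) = 13018/495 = 26.30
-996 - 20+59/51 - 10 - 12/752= -9826349/9588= -1024.86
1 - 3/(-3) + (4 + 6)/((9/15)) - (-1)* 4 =68/3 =22.67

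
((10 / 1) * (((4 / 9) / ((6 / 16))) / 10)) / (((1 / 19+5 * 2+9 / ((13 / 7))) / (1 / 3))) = 247 / 9315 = 0.03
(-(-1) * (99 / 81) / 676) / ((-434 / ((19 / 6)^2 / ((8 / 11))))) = -43681 / 760451328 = -0.00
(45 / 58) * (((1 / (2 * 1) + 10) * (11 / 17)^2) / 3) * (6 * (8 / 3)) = 152460 / 8381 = 18.19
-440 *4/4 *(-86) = 37840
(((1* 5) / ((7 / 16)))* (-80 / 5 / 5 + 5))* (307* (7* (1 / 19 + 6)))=5083920 / 19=267574.74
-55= -55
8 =8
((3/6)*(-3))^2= 2.25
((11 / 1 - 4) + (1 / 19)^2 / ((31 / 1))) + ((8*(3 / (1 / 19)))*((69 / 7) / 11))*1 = 358145650 / 861707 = 415.62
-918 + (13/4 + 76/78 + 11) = -140833/156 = -902.78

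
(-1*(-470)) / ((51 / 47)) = 22090 / 51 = 433.14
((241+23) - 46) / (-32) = -109 / 16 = -6.81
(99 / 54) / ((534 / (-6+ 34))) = 77 / 801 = 0.10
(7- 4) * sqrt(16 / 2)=8.49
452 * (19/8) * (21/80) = 45087/160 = 281.79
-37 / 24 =-1.54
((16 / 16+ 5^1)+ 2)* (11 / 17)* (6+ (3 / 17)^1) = 31.97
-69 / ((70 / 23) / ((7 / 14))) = -1587 / 140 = -11.34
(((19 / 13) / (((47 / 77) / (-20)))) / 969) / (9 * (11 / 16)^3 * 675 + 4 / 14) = -44154880 / 1763992020687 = -0.00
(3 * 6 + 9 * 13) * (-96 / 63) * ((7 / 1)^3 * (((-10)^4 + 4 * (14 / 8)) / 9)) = -78454880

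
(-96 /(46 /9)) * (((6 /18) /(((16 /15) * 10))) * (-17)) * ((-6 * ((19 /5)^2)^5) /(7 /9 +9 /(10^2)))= -43314523.98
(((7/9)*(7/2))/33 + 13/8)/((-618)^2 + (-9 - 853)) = 4057/905403312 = 0.00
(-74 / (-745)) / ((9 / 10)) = 148 / 1341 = 0.11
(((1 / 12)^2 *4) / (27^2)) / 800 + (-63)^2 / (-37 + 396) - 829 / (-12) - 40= 302539082759 / 7537276800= 40.14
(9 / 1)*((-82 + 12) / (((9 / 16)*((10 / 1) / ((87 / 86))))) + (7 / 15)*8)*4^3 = -1096704 / 215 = -5100.95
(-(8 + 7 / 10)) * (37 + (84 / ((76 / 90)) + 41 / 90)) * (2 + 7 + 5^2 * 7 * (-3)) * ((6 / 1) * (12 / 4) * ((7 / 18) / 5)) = 2043886621 / 2375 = 860583.84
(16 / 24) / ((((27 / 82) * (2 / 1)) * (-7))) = -82 / 567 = -0.14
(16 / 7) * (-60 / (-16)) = 60 / 7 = 8.57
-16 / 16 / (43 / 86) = -2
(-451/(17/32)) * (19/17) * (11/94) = -1508144/13583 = -111.03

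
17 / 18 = 0.94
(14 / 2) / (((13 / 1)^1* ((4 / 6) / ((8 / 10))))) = 42 / 65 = 0.65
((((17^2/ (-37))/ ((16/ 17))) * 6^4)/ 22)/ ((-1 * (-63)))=-44217/ 5698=-7.76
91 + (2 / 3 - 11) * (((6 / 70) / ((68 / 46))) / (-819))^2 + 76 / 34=29520303387101 / 316621550700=93.24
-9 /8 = -1.12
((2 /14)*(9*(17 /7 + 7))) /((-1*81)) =-22 /147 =-0.15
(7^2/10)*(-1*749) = -36701/10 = -3670.10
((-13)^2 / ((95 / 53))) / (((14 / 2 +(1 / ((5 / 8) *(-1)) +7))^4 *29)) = 1119625 / 8141761136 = 0.00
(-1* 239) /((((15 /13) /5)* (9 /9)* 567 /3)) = -3107 /567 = -5.48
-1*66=-66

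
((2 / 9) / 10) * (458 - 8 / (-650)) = 49618 / 4875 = 10.18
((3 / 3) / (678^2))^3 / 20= 1 / 1942710819394510080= 0.00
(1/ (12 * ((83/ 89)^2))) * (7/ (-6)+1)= -7921/ 496008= -0.02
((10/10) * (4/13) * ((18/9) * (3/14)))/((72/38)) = 0.07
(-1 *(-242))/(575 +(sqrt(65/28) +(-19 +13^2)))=982520/2943487 - 484 *sqrt(455)/14717435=0.33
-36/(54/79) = -158/3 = -52.67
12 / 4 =3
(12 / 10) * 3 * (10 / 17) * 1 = 36 / 17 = 2.12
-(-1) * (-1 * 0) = 0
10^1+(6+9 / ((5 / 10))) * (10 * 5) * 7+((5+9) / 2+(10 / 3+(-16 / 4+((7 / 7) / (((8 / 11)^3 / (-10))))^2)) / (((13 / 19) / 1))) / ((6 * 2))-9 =8483.81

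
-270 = -270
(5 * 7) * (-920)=-32200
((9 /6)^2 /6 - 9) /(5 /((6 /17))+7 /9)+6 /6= 455 /1076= 0.42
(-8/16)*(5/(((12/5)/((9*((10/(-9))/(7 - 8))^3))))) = -3125/243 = -12.86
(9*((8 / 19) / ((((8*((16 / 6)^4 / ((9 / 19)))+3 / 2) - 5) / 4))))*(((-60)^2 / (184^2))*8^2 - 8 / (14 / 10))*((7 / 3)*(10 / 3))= 1884902400 / 12464054131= 0.15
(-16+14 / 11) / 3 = -54 / 11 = -4.91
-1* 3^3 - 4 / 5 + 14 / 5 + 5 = -20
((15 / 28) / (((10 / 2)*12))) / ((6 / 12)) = 1 / 56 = 0.02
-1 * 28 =-28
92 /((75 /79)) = 7268 /75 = 96.91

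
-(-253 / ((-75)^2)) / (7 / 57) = 0.37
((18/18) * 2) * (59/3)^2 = 6962/9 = 773.56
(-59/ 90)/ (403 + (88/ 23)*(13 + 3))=-1357/ 960930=-0.00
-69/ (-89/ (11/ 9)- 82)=759/ 1703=0.45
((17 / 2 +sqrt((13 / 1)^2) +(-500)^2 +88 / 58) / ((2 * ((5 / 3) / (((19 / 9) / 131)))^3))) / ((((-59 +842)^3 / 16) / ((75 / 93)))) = 2566829852 / 845008222987502811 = 0.00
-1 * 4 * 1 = -4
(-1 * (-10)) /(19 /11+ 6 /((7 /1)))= 770 /199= 3.87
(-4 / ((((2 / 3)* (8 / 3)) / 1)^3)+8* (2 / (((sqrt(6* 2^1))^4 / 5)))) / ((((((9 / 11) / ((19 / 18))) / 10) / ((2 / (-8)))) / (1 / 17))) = 1505845 / 50761728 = 0.03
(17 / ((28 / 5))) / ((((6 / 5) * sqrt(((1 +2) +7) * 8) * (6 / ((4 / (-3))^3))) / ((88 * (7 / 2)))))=-3740 * sqrt(5) / 243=-34.42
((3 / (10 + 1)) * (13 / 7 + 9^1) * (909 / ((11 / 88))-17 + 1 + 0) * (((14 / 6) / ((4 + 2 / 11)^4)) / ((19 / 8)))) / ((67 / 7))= 135208304 / 18749347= 7.21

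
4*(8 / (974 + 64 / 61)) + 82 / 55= 2492278 / 1635645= 1.52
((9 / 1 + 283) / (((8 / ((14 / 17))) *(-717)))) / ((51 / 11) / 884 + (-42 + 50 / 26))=292292 / 279384069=0.00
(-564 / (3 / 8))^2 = 2262016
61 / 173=0.35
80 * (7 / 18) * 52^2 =757120 / 9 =84124.44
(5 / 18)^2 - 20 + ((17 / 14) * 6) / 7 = -18.88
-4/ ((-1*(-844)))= -1/ 211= -0.00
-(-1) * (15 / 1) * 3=45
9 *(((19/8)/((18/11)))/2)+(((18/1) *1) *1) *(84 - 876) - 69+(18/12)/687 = -104925723/7328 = -14318.47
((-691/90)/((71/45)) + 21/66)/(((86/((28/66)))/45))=-372960/369413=-1.01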